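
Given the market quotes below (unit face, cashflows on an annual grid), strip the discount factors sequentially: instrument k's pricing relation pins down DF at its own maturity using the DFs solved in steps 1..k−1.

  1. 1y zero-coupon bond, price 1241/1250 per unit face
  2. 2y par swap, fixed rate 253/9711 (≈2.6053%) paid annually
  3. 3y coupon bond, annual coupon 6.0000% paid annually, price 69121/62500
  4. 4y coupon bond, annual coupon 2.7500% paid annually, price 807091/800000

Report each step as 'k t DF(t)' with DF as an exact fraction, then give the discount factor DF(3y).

1 1 1241/1250
2 2 4747/5000
3 3 4667/5000
4 4 9049/10000
DF(3y) = 4667/5000 ≈ 0.933400

step 1 [1y] zero: DF = P = 1241/1250 ≈ 0.992800
step 2 [2y] swap r/1=253/9711: DF=(1 − 253/9711·(0.992800))/(1+253/9711) = 4747/5000 ≈ 0.949400
step 3 [3y] bond c/1=3/50: DF=(69121/62500 − 3/50·(0.992800+0.949400))/(1+3/50) = 4667/5000 ≈ 0.933400
step 4 [4y] bond c/1=11/400: DF=(807091/800000 − 11/400·(0.992800+0.949400+0.933400))/(1+11/400) = 9049/10000 ≈ 0.904900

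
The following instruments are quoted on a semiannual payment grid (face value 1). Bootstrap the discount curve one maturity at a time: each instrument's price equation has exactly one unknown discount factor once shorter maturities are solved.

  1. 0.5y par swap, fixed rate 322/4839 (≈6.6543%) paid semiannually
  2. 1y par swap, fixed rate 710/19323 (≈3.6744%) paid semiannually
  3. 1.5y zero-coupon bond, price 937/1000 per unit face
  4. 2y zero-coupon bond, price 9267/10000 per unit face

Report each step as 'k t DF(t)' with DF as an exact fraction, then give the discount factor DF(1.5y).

step 1 [0.5y] swap r/2=161/4839: DF=(1 − 161/4839·(0))/(1+161/4839) = 4839/5000 ≈ 0.967800
step 2 [1y] swap r/2=355/19323: DF=(1 − 355/19323·(0.967800))/(1+355/19323) = 1929/2000 ≈ 0.964500
step 3 [1.5y] zero: DF = P = 937/1000 ≈ 0.937000
step 4 [2y] zero: DF = P = 9267/10000 ≈ 0.926700

1 1/2 4839/5000
2 1 1929/2000
3 3/2 937/1000
4 2 9267/10000
DF(1.5y) = 937/1000 ≈ 0.937000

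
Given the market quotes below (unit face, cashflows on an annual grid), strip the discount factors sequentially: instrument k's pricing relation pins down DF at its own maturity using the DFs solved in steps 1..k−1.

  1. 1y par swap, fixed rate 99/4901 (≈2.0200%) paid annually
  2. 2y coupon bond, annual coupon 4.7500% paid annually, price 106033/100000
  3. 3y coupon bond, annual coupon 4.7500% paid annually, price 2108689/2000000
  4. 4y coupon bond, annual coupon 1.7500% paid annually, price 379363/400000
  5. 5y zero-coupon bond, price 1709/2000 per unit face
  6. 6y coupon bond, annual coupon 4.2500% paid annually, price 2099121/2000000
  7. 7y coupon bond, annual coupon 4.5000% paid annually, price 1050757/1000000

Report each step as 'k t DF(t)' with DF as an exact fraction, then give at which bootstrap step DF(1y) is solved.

step 1 [1y] swap r/1=99/4901: DF=(1 − 99/4901·(0))/(1+99/4901) = 4901/5000 ≈ 0.980200
step 2 [2y] bond c/1=19/400: DF=(106033/100000 − 19/400·(0.980200))/(1+19/400) = 4839/5000 ≈ 0.967800
step 3 [3y] bond c/1=19/400: DF=(2108689/2000000 − 19/400·(0.980200+0.967800))/(1+19/400) = 4591/5000 ≈ 0.918200
step 4 [4y] bond c/1=7/400: DF=(379363/400000 − 7/400·(0.980200+0.967800+0.918200))/(1+7/400) = 2207/2500 ≈ 0.882800
step 5 [5y] zero: DF = P = 1709/2000 ≈ 0.854500
step 6 [6y] bond c/1=17/400: DF=(2099121/2000000 − 17/400·(0.980200+0.967800+0.918200+0.882800+0.854500))/(1+17/400) = 8191/10000 ≈ 0.819100
step 7 [7y] bond c/1=9/200: DF=(1050757/1000000 − 9/200·(0.980200+0.967800+0.918200+0.882800+0.854500+0.819100))/(1+9/200) = 193/250 ≈ 0.772000

1 1 4901/5000
2 2 4839/5000
3 3 4591/5000
4 4 2207/2500
5 5 1709/2000
6 6 8191/10000
7 7 193/250
DF(1y) is solved at step 1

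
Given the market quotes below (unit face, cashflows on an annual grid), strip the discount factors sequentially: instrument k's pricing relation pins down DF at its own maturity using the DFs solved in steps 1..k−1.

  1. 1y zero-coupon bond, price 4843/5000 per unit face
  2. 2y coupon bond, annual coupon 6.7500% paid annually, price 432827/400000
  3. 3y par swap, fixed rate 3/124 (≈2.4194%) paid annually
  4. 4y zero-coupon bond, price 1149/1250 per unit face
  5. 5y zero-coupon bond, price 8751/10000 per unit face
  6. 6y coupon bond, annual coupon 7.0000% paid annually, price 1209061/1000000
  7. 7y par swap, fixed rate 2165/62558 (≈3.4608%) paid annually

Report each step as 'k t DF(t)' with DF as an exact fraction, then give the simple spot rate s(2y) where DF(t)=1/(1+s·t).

step 1 [1y] zero: DF = P = 4843/5000 ≈ 0.968600
step 2 [2y] bond c/1=27/400: DF=(432827/400000 − 27/400·(0.968600))/(1+27/400) = 2381/2500 ≈ 0.952400
step 3 [3y] swap r/1=3/124: DF=(1 − 3/124·(0.968600+0.952400))/(1+3/124) = 931/1000 ≈ 0.931000
step 4 [4y] zero: DF = P = 1149/1250 ≈ 0.919200
step 5 [5y] zero: DF = P = 8751/10000 ≈ 0.875100
step 6 [6y] bond c/1=7/100: DF=(1209061/1000000 − 7/100·(0.968600+0.952400+0.931000+0.919200+0.875100))/(1+7/100) = 413/500 ≈ 0.826000
step 7 [7y] swap r/1=2165/62558: DF=(1 − 2165/62558·(0.968600+0.952400+0.931000+0.919200+0.875100+0.826000))/(1+2165/62558) = 1567/2000 ≈ 0.783500

1 1 4843/5000
2 2 2381/2500
3 3 931/1000
4 4 1149/1250
5 5 8751/10000
6 6 413/500
7 7 1567/2000
s(2y) = (1/(2381/2500) − 1)/(2) = 119/4762 ≈ 2.4990%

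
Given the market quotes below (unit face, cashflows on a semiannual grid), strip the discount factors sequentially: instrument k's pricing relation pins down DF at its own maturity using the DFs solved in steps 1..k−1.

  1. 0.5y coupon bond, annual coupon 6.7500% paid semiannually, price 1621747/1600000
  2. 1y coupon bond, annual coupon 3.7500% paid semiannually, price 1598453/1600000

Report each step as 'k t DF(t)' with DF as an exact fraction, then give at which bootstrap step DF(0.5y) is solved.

step 1 [0.5y] bond c/2=27/800: DF=(1621747/1600000 − 27/800·(0))/(1+27/800) = 1961/2000 ≈ 0.980500
step 2 [1y] bond c/2=3/160: DF=(1598453/1600000 − 3/160·(0.980500))/(1+3/160) = 4813/5000 ≈ 0.962600

1 1/2 1961/2000
2 1 4813/5000
DF(0.5y) is solved at step 1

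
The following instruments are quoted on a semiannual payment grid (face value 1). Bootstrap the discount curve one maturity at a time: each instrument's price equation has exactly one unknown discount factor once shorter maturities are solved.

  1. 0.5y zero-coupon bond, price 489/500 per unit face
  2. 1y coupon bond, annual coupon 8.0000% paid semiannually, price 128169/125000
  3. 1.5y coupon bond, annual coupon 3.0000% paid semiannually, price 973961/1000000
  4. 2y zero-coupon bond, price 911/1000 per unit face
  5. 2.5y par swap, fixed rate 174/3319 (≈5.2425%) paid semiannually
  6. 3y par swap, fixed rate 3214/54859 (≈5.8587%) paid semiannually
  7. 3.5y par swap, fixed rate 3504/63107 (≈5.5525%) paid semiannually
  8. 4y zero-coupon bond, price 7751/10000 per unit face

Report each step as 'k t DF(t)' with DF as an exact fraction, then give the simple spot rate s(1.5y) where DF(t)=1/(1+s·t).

1 1/2 489/500
2 1 9483/10000
3 3/2 9311/10000
4 2 911/1000
5 5/2 4391/5000
6 3 8393/10000
7 7/2 1031/1250
8 4 7751/10000
s(1.5y) = (1/(9311/10000) − 1)/(3/2) = 1378/27933 ≈ 4.9332%

step 1 [0.5y] zero: DF = P = 489/500 ≈ 0.978000
step 2 [1y] bond c/2=1/25: DF=(128169/125000 − 1/25·(0.978000))/(1+1/25) = 9483/10000 ≈ 0.948300
step 3 [1.5y] bond c/2=3/200: DF=(973961/1000000 − 3/200·(0.978000+0.948300))/(1+3/200) = 9311/10000 ≈ 0.931100
step 4 [2y] zero: DF = P = 911/1000 ≈ 0.911000
step 5 [2.5y] swap r/2=87/3319: DF=(1 − 87/3319·(0.978000+0.948300+0.931100+0.911000))/(1+87/3319) = 4391/5000 ≈ 0.878200
step 6 [3y] swap r/2=1607/54859: DF=(1 − 1607/54859·(0.978000+0.948300+0.931100+0.911000+0.878200))/(1+1607/54859) = 8393/10000 ≈ 0.839300
step 7 [3.5y] swap r/2=1752/63107: DF=(1 − 1752/63107·(0.978000+0.948300+0.931100+0.911000+0.878200+0.839300))/(1+1752/63107) = 1031/1250 ≈ 0.824800
step 8 [4y] zero: DF = P = 7751/10000 ≈ 0.775100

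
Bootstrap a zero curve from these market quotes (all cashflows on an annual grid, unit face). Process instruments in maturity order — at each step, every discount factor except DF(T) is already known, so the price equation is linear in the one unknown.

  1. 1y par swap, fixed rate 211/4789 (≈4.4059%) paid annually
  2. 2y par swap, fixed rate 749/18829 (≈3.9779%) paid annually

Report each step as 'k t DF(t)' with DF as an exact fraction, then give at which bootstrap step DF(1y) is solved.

1 1 4789/5000
2 2 9251/10000
DF(1y) is solved at step 1

step 1 [1y] swap r/1=211/4789: DF=(1 − 211/4789·(0))/(1+211/4789) = 4789/5000 ≈ 0.957800
step 2 [2y] swap r/1=749/18829: DF=(1 − 749/18829·(0.957800))/(1+749/18829) = 9251/10000 ≈ 0.925100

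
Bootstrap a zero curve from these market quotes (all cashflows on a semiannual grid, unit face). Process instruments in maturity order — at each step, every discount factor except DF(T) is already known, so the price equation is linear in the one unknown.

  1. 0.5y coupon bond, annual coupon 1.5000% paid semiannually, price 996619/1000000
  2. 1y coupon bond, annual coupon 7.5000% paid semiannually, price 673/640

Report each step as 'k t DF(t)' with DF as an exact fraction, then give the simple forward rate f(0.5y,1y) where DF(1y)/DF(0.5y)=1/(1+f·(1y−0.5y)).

1 1/2 2473/2500
2 1 4889/5000
f(0.5y,1y) = ((2473/2500)/(4889/5000) − 1)/(1/2) = 114/4889 ≈ 2.3318%

step 1 [0.5y] bond c/2=3/400: DF=(996619/1000000 − 3/400·(0))/(1+3/400) = 2473/2500 ≈ 0.989200
step 2 [1y] bond c/2=3/80: DF=(673/640 − 3/80·(0.989200))/(1+3/80) = 4889/5000 ≈ 0.977800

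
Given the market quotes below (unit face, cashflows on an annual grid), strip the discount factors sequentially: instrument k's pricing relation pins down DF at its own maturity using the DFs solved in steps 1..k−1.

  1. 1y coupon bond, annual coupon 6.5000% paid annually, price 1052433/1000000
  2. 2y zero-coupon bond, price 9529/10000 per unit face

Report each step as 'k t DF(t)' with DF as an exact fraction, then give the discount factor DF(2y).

step 1 [1y] bond c/1=13/200: DF=(1052433/1000000 − 13/200·(0))/(1+13/200) = 4941/5000 ≈ 0.988200
step 2 [2y] zero: DF = P = 9529/10000 ≈ 0.952900

1 1 4941/5000
2 2 9529/10000
DF(2y) = 9529/10000 ≈ 0.952900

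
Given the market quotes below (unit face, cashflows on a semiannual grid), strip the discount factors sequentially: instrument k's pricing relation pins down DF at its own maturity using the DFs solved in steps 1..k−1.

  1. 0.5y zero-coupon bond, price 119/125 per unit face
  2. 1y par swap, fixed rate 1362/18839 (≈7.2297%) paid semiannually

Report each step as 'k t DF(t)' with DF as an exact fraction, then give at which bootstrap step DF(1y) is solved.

1 1/2 119/125
2 1 9319/10000
DF(1y) is solved at step 2

step 1 [0.5y] zero: DF = P = 119/125 ≈ 0.952000
step 2 [1y] swap r/2=681/18839: DF=(1 − 681/18839·(0.952000))/(1+681/18839) = 9319/10000 ≈ 0.931900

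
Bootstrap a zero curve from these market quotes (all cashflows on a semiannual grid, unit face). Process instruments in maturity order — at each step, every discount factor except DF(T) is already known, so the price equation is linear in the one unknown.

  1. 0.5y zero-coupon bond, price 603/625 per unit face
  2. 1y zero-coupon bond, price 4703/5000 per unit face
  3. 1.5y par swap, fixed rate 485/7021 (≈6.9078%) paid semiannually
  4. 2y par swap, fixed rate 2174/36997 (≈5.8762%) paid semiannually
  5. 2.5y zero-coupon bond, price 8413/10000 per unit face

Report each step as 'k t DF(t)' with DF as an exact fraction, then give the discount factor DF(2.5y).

1 1/2 603/625
2 1 4703/5000
3 3/2 903/1000
4 2 8913/10000
5 5/2 8413/10000
DF(2.5y) = 8413/10000 ≈ 0.841300

step 1 [0.5y] zero: DF = P = 603/625 ≈ 0.964800
step 2 [1y] zero: DF = P = 4703/5000 ≈ 0.940600
step 3 [1.5y] swap r/2=485/14042: DF=(1 − 485/14042·(0.964800+0.940600))/(1+485/14042) = 903/1000 ≈ 0.903000
step 4 [2y] swap r/2=1087/36997: DF=(1 − 1087/36997·(0.964800+0.940600+0.903000))/(1+1087/36997) = 8913/10000 ≈ 0.891300
step 5 [2.5y] zero: DF = P = 8413/10000 ≈ 0.841300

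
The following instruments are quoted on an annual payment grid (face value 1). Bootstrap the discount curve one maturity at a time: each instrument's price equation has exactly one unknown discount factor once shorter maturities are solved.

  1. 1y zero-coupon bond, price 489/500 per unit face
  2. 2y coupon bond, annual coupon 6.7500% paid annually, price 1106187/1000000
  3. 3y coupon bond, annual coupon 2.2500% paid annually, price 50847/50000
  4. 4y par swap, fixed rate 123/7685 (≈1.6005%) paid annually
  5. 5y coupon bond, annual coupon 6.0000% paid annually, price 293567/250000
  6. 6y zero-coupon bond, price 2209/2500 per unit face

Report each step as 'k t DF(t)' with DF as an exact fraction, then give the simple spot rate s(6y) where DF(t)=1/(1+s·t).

step 1 [1y] zero: DF = P = 489/500 ≈ 0.978000
step 2 [2y] bond c/1=27/400: DF=(1106187/1000000 − 27/400·(0.978000))/(1+27/400) = 609/625 ≈ 0.974400
step 3 [3y] bond c/1=9/400: DF=(50847/50000 − 9/400·(0.978000+0.974400))/(1+9/400) = 2379/2500 ≈ 0.951600
step 4 [4y] swap r/1=123/7685: DF=(1 − 123/7685·(0.978000+0.974400+0.951600))/(1+123/7685) = 1877/2000 ≈ 0.938500
step 5 [5y] bond c/1=3/50: DF=(293567/250000 − 3/50·(0.978000+0.974400+0.951600+0.938500))/(1+3/50) = 8903/10000 ≈ 0.890300
step 6 [6y] zero: DF = P = 2209/2500 ≈ 0.883600

1 1 489/500
2 2 609/625
3 3 2379/2500
4 4 1877/2000
5 5 8903/10000
6 6 2209/2500
s(6y) = (1/(2209/2500) − 1)/(6) = 97/4418 ≈ 2.1956%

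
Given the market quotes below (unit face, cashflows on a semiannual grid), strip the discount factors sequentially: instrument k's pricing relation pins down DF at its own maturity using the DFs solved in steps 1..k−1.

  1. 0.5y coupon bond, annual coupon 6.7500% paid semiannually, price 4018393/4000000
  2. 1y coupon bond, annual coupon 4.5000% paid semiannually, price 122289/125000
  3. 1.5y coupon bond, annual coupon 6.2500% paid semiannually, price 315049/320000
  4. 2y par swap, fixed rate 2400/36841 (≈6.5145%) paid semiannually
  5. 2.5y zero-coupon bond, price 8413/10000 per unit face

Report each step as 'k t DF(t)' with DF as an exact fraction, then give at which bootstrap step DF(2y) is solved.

1 1/2 4859/5000
2 1 4677/5000
3 3/2 8969/10000
4 2 22/25
5 5/2 8413/10000
DF(2y) is solved at step 4

step 1 [0.5y] bond c/2=27/800: DF=(4018393/4000000 − 27/800·(0))/(1+27/800) = 4859/5000 ≈ 0.971800
step 2 [1y] bond c/2=9/400: DF=(122289/125000 − 9/400·(0.971800))/(1+9/400) = 4677/5000 ≈ 0.935400
step 3 [1.5y] bond c/2=1/32: DF=(315049/320000 − 1/32·(0.971800+0.935400))/(1+1/32) = 8969/10000 ≈ 0.896900
step 4 [2y] swap r/2=1200/36841: DF=(1 − 1200/36841·(0.971800+0.935400+0.896900))/(1+1200/36841) = 22/25 ≈ 0.880000
step 5 [2.5y] zero: DF = P = 8413/10000 ≈ 0.841300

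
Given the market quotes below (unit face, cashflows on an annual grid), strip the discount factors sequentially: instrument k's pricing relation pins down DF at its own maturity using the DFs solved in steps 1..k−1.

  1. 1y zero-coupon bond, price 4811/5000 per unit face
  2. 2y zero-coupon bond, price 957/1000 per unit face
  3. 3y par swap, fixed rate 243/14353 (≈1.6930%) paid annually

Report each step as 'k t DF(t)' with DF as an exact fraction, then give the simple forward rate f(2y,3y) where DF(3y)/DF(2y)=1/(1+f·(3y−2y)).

step 1 [1y] zero: DF = P = 4811/5000 ≈ 0.962200
step 2 [2y] zero: DF = P = 957/1000 ≈ 0.957000
step 3 [3y] swap r/1=243/14353: DF=(1 − 243/14353·(0.962200+0.957000))/(1+243/14353) = 4757/5000 ≈ 0.951400

1 1 4811/5000
2 2 957/1000
3 3 4757/5000
f(2y,3y) = ((957/1000)/(4757/5000) − 1)/(1) = 28/4757 ≈ 0.5886%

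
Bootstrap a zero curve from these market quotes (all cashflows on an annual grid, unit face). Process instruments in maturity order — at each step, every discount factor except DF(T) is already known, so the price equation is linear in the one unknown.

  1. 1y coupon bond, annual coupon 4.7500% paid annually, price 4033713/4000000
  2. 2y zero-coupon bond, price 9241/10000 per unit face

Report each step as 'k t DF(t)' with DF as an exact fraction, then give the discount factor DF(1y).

1 1 9627/10000
2 2 9241/10000
DF(1y) = 9627/10000 ≈ 0.962700

step 1 [1y] bond c/1=19/400: DF=(4033713/4000000 − 19/400·(0))/(1+19/400) = 9627/10000 ≈ 0.962700
step 2 [2y] zero: DF = P = 9241/10000 ≈ 0.924100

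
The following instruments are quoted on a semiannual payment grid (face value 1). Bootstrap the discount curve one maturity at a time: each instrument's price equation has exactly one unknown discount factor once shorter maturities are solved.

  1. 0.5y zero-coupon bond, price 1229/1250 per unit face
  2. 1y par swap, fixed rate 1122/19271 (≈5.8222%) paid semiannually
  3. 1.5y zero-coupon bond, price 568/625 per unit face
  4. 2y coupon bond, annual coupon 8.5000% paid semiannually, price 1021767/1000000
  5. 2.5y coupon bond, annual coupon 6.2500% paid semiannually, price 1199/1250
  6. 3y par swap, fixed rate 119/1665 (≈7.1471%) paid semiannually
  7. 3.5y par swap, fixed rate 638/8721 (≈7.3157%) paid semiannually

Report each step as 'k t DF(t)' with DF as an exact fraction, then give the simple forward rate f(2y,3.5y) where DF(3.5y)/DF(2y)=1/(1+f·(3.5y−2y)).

step 1 [0.5y] zero: DF = P = 1229/1250 ≈ 0.983200
step 2 [1y] swap r/2=561/19271: DF=(1 − 561/19271·(0.983200))/(1+561/19271) = 9439/10000 ≈ 0.943900
step 3 [1.5y] zero: DF = P = 568/625 ≈ 0.908800
step 4 [2y] bond c/2=17/400: DF=(1021767/1000000 − 17/400·(0.983200+0.943900+0.908800))/(1+17/400) = 1729/2000 ≈ 0.864500
step 5 [2.5y] bond c/2=1/32: DF=(1199/1250 − 1/32·(0.983200+0.943900+0.908800+0.864500))/(1+1/32) = 409/500 ≈ 0.818000
step 6 [3y] swap r/2=119/3330: DF=(1 − 119/3330·(0.983200+0.943900+0.908800+0.864500+0.818000))/(1+119/3330) = 506/625 ≈ 0.809600
step 7 [3.5y] swap r/2=319/8721: DF=(1 − 319/8721·(0.983200+0.943900+0.908800+0.864500+0.818000+0.809600))/(1+319/8721) = 7767/10000 ≈ 0.776700

1 1/2 1229/1250
2 1 9439/10000
3 3/2 568/625
4 2 1729/2000
5 5/2 409/500
6 3 506/625
7 7/2 7767/10000
f(2y,3.5y) = ((1729/2000)/(7767/10000) − 1)/(3/2) = 1756/23301 ≈ 7.5362%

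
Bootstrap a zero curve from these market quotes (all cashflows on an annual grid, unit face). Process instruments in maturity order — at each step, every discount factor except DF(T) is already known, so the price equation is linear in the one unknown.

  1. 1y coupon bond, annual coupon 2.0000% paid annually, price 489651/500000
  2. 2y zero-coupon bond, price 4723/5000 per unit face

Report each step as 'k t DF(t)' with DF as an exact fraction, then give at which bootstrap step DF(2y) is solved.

1 1 9601/10000
2 2 4723/5000
DF(2y) is solved at step 2

step 1 [1y] bond c/1=1/50: DF=(489651/500000 − 1/50·(0))/(1+1/50) = 9601/10000 ≈ 0.960100
step 2 [2y] zero: DF = P = 4723/5000 ≈ 0.944600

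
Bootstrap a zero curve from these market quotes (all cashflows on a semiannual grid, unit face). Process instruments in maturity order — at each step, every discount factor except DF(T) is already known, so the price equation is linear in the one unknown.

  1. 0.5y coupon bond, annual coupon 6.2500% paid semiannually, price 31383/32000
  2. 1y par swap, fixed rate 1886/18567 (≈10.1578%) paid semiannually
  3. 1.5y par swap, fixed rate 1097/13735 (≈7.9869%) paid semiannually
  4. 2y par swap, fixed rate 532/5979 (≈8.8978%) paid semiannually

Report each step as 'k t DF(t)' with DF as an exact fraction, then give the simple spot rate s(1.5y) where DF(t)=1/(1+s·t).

1 1/2 951/1000
2 1 9057/10000
3 3/2 8903/10000
4 2 2101/2500
s(1.5y) = (1/(8903/10000) − 1)/(3/2) = 2194/26709 ≈ 8.2145%

step 1 [0.5y] bond c/2=1/32: DF=(31383/32000 − 1/32·(0))/(1+1/32) = 951/1000 ≈ 0.951000
step 2 [1y] swap r/2=943/18567: DF=(1 − 943/18567·(0.951000))/(1+943/18567) = 9057/10000 ≈ 0.905700
step 3 [1.5y] swap r/2=1097/27470: DF=(1 − 1097/27470·(0.951000+0.905700))/(1+1097/27470) = 8903/10000 ≈ 0.890300
step 4 [2y] swap r/2=266/5979: DF=(1 − 266/5979·(0.951000+0.905700+0.890300))/(1+266/5979) = 2101/2500 ≈ 0.840400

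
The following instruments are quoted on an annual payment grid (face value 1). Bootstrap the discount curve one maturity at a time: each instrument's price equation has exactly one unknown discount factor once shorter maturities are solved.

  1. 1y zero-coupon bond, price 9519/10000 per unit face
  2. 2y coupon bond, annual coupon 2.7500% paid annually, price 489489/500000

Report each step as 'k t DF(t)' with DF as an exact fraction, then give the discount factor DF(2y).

1 1 9519/10000
2 2 9273/10000
DF(2y) = 9273/10000 ≈ 0.927300

step 1 [1y] zero: DF = P = 9519/10000 ≈ 0.951900
step 2 [2y] bond c/1=11/400: DF=(489489/500000 − 11/400·(0.951900))/(1+11/400) = 9273/10000 ≈ 0.927300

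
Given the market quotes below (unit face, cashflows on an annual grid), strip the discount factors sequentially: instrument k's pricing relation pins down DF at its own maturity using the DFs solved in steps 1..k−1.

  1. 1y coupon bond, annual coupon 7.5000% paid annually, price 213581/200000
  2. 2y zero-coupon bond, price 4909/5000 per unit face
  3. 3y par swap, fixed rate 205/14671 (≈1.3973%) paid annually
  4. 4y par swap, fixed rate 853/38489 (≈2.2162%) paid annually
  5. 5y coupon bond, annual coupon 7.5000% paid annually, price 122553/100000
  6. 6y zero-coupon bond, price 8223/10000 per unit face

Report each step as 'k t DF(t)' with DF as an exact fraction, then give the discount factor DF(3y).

1 1 4967/5000
2 2 4909/5000
3 3 959/1000
4 4 9147/10000
5 5 1743/2000
6 6 8223/10000
DF(3y) = 959/1000 ≈ 0.959000

step 1 [1y] bond c/1=3/40: DF=(213581/200000 − 3/40·(0))/(1+3/40) = 4967/5000 ≈ 0.993400
step 2 [2y] zero: DF = P = 4909/5000 ≈ 0.981800
step 3 [3y] swap r/1=205/14671: DF=(1 − 205/14671·(0.993400+0.981800))/(1+205/14671) = 959/1000 ≈ 0.959000
step 4 [4y] swap r/1=853/38489: DF=(1 − 853/38489·(0.993400+0.981800+0.959000))/(1+853/38489) = 9147/10000 ≈ 0.914700
step 5 [5y] bond c/1=3/40: DF=(122553/100000 − 3/40·(0.993400+0.981800+0.959000+0.914700))/(1+3/40) = 1743/2000 ≈ 0.871500
step 6 [6y] zero: DF = P = 8223/10000 ≈ 0.822300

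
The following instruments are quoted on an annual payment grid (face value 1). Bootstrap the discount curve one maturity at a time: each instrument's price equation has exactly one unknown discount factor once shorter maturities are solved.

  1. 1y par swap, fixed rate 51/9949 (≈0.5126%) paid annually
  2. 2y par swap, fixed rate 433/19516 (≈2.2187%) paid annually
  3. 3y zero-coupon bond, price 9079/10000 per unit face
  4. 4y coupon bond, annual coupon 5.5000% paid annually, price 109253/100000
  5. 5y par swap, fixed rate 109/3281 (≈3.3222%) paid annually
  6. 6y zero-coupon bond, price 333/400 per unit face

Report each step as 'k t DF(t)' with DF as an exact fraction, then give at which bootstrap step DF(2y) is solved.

step 1 [1y] swap r/1=51/9949: DF=(1 − 51/9949·(0))/(1+51/9949) = 9949/10000 ≈ 0.994900
step 2 [2y] swap r/1=433/19516: DF=(1 − 433/19516·(0.994900))/(1+433/19516) = 9567/10000 ≈ 0.956700
step 3 [3y] zero: DF = P = 9079/10000 ≈ 0.907900
step 4 [4y] bond c/1=11/200: DF=(109253/100000 − 11/200·(0.994900+0.956700+0.907900))/(1+11/200) = 1773/2000 ≈ 0.886500
step 5 [5y] swap r/1=109/3281: DF=(1 − 109/3281·(0.994900+0.956700+0.907900+0.886500))/(1+109/3281) = 4237/5000 ≈ 0.847400
step 6 [6y] zero: DF = P = 333/400 ≈ 0.832500

1 1 9949/10000
2 2 9567/10000
3 3 9079/10000
4 4 1773/2000
5 5 4237/5000
6 6 333/400
DF(2y) is solved at step 2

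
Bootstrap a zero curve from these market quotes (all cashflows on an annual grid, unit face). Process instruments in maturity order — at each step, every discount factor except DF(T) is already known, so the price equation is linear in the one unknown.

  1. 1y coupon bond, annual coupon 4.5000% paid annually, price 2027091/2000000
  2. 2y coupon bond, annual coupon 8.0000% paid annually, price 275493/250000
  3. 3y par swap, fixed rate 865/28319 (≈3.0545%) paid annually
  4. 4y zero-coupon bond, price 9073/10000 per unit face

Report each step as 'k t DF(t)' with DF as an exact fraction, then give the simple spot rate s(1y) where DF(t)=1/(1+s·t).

step 1 [1y] bond c/1=9/200: DF=(2027091/2000000 − 9/200·(0))/(1+9/200) = 9699/10000 ≈ 0.969900
step 2 [2y] bond c/1=2/25: DF=(275493/250000 − 2/25·(0.969900))/(1+2/25) = 1897/2000 ≈ 0.948500
step 3 [3y] swap r/1=865/28319: DF=(1 − 865/28319·(0.969900+0.948500))/(1+865/28319) = 1827/2000 ≈ 0.913500
step 4 [4y] zero: DF = P = 9073/10000 ≈ 0.907300

1 1 9699/10000
2 2 1897/2000
3 3 1827/2000
4 4 9073/10000
s(1y) = (1/(9699/10000) − 1)/(1) = 301/9699 ≈ 3.1034%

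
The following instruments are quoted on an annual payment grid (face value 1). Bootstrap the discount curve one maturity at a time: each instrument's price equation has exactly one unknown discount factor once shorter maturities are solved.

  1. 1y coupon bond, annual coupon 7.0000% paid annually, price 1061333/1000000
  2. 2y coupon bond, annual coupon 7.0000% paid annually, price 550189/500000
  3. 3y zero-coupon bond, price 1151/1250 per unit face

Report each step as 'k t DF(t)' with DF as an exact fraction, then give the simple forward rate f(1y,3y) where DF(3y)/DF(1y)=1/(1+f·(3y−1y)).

step 1 [1y] bond c/1=7/100: DF=(1061333/1000000 − 7/100·(0))/(1+7/100) = 9919/10000 ≈ 0.991900
step 2 [2y] bond c/1=7/100: DF=(550189/500000 − 7/100·(0.991900))/(1+7/100) = 1927/2000 ≈ 0.963500
step 3 [3y] zero: DF = P = 1151/1250 ≈ 0.920800

1 1 9919/10000
2 2 1927/2000
3 3 1151/1250
f(1y,3y) = ((9919/10000)/(1151/1250) − 1)/(2) = 711/18416 ≈ 3.8608%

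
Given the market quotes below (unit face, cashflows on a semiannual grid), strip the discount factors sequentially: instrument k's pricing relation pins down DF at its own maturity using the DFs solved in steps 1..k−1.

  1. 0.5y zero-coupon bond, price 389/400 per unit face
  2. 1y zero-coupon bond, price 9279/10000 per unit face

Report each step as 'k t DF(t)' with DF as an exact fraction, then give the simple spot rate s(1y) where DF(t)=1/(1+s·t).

1 1/2 389/400
2 1 9279/10000
s(1y) = (1/(9279/10000) − 1)/(1) = 721/9279 ≈ 7.7702%

step 1 [0.5y] zero: DF = P = 389/400 ≈ 0.972500
step 2 [1y] zero: DF = P = 9279/10000 ≈ 0.927900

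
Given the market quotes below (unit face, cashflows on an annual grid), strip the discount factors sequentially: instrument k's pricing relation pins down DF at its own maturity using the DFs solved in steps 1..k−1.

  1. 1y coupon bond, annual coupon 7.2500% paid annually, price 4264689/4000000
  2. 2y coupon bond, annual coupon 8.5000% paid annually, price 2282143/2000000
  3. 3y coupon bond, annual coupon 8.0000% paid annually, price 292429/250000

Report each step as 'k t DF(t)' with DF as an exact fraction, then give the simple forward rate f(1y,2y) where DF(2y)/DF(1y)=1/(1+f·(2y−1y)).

1 1 9941/10000
2 2 4869/5000
3 3 9373/10000
f(1y,2y) = ((9941/10000)/(4869/5000) − 1)/(1) = 203/9738 ≈ 2.0846%

step 1 [1y] bond c/1=29/400: DF=(4264689/4000000 − 29/400·(0))/(1+29/400) = 9941/10000 ≈ 0.994100
step 2 [2y] bond c/1=17/200: DF=(2282143/2000000 − 17/200·(0.994100))/(1+17/200) = 4869/5000 ≈ 0.973800
step 3 [3y] bond c/1=2/25: DF=(292429/250000 − 2/25·(0.994100+0.973800))/(1+2/25) = 9373/10000 ≈ 0.937300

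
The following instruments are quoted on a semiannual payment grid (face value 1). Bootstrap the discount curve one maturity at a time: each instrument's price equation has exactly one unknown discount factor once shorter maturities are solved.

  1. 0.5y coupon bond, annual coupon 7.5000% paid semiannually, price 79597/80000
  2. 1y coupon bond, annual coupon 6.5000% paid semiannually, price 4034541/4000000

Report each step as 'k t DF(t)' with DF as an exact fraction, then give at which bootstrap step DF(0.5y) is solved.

1 1/2 959/1000
2 1 9467/10000
DF(0.5y) is solved at step 1

step 1 [0.5y] bond c/2=3/80: DF=(79597/80000 − 3/80·(0))/(1+3/80) = 959/1000 ≈ 0.959000
step 2 [1y] bond c/2=13/400: DF=(4034541/4000000 − 13/400·(0.959000))/(1+13/400) = 9467/10000 ≈ 0.946700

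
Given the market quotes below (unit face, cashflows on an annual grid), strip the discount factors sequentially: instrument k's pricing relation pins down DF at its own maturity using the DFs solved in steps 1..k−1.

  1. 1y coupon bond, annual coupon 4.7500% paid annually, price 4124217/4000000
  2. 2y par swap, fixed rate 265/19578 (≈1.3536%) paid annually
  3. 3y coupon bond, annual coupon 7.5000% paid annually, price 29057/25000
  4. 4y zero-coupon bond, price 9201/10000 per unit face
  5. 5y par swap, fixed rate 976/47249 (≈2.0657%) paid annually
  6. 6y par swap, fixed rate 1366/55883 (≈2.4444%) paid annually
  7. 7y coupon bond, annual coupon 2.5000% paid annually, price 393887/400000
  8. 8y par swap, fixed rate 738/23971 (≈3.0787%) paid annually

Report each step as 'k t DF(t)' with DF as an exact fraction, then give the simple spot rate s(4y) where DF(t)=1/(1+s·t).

step 1 [1y] bond c/1=19/400: DF=(4124217/4000000 − 19/400·(0))/(1+19/400) = 9843/10000 ≈ 0.984300
step 2 [2y] swap r/1=265/19578: DF=(1 − 265/19578·(0.984300))/(1+265/19578) = 1947/2000 ≈ 0.973500
step 3 [3y] bond c/1=3/40: DF=(29057/25000 − 3/40·(0.984300+0.973500))/(1+3/40) = 4723/5000 ≈ 0.944600
step 4 [4y] zero: DF = P = 9201/10000 ≈ 0.920100
step 5 [5y] swap r/1=976/47249: DF=(1 − 976/47249·(0.984300+0.973500+0.944600+0.920100))/(1+976/47249) = 564/625 ≈ 0.902400
step 6 [6y] swap r/1=1366/55883: DF=(1 − 1366/55883·(0.984300+0.973500+0.944600+0.920100+0.902400))/(1+1366/55883) = 4317/5000 ≈ 0.863400
step 7 [7y] bond c/1=1/40: DF=(393887/400000 − 1/40·(0.984300+0.973500+0.944600+0.920100+0.902400+0.863400))/(1+1/40) = 2061/2500 ≈ 0.824400
step 8 [8y] swap r/1=738/23971: DF=(1 − 738/23971·(0.984300+0.973500+0.944600+0.920100+0.902400+0.863400+0.824400))/(1+738/23971) = 3893/5000 ≈ 0.778600

1 1 9843/10000
2 2 1947/2000
3 3 4723/5000
4 4 9201/10000
5 5 564/625
6 6 4317/5000
7 7 2061/2500
8 8 3893/5000
s(4y) = (1/(9201/10000) − 1)/(4) = 799/36804 ≈ 2.1710%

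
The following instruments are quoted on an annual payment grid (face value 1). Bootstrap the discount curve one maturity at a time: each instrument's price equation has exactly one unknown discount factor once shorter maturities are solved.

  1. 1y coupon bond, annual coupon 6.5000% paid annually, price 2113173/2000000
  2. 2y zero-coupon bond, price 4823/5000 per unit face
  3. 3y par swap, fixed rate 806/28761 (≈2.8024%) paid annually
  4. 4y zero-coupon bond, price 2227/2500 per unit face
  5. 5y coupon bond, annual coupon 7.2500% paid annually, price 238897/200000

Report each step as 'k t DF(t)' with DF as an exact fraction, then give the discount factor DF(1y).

step 1 [1y] bond c/1=13/200: DF=(2113173/2000000 − 13/200·(0))/(1+13/200) = 9921/10000 ≈ 0.992100
step 2 [2y] zero: DF = P = 4823/5000 ≈ 0.964600
step 3 [3y] swap r/1=806/28761: DF=(1 − 806/28761·(0.992100+0.964600))/(1+806/28761) = 4597/5000 ≈ 0.919400
step 4 [4y] zero: DF = P = 2227/2500 ≈ 0.890800
step 5 [5y] bond c/1=29/400: DF=(238897/200000 − 29/400·(0.992100+0.964600+0.919400+0.890800))/(1+29/400) = 8591/10000 ≈ 0.859100

1 1 9921/10000
2 2 4823/5000
3 3 4597/5000
4 4 2227/2500
5 5 8591/10000
DF(1y) = 9921/10000 ≈ 0.992100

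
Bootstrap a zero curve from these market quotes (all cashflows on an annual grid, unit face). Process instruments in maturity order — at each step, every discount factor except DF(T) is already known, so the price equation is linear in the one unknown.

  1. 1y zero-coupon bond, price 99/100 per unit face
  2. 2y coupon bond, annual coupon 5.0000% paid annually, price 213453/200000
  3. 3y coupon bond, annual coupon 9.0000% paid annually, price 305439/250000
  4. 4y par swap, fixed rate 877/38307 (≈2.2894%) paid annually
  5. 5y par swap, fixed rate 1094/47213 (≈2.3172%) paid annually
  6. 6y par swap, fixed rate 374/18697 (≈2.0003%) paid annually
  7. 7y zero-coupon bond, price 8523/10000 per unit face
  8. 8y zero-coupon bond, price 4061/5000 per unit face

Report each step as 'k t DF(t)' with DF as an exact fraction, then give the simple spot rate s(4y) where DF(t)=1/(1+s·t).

1 1 99/100
2 2 9693/10000
3 3 9591/10000
4 4 9123/10000
5 5 4453/5000
6 6 4439/5000
7 7 8523/10000
8 8 4061/5000
s(4y) = (1/(9123/10000) − 1)/(4) = 877/36492 ≈ 2.4033%

step 1 [1y] zero: DF = P = 99/100 ≈ 0.990000
step 2 [2y] bond c/1=1/20: DF=(213453/200000 − 1/20·(0.990000))/(1+1/20) = 9693/10000 ≈ 0.969300
step 3 [3y] bond c/1=9/100: DF=(305439/250000 − 9/100·(0.990000+0.969300))/(1+9/100) = 9591/10000 ≈ 0.959100
step 4 [4y] swap r/1=877/38307: DF=(1 − 877/38307·(0.990000+0.969300+0.959100))/(1+877/38307) = 9123/10000 ≈ 0.912300
step 5 [5y] swap r/1=1094/47213: DF=(1 − 1094/47213·(0.990000+0.969300+0.959100+0.912300))/(1+1094/47213) = 4453/5000 ≈ 0.890600
step 6 [6y] swap r/1=374/18697: DF=(1 − 374/18697·(0.990000+0.969300+0.959100+0.912300+0.890600))/(1+374/18697) = 4439/5000 ≈ 0.887800
step 7 [7y] zero: DF = P = 8523/10000 ≈ 0.852300
step 8 [8y] zero: DF = P = 4061/5000 ≈ 0.812200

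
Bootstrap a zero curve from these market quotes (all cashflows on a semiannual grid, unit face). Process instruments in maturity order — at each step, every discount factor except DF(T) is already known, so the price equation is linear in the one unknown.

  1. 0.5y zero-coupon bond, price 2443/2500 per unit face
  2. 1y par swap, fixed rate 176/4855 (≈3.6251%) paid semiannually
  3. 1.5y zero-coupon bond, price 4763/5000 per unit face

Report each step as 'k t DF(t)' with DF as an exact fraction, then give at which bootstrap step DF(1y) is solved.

step 1 [0.5y] zero: DF = P = 2443/2500 ≈ 0.977200
step 2 [1y] swap r/2=88/4855: DF=(1 − 88/4855·(0.977200))/(1+88/4855) = 603/625 ≈ 0.964800
step 3 [1.5y] zero: DF = P = 4763/5000 ≈ 0.952600

1 1/2 2443/2500
2 1 603/625
3 3/2 4763/5000
DF(1y) is solved at step 2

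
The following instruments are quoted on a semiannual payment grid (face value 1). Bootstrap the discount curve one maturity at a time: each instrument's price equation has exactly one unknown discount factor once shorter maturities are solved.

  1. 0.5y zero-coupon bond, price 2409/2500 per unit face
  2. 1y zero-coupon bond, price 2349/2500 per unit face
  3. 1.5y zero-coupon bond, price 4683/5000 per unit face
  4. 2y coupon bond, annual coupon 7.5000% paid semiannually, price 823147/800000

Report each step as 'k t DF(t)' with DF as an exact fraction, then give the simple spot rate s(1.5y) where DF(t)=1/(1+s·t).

1 1/2 2409/2500
2 1 2349/2500
3 3/2 4683/5000
4 2 8891/10000
s(1.5y) = (1/(4683/5000) − 1)/(3/2) = 634/14049 ≈ 4.5128%

step 1 [0.5y] zero: DF = P = 2409/2500 ≈ 0.963600
step 2 [1y] zero: DF = P = 2349/2500 ≈ 0.939600
step 3 [1.5y] zero: DF = P = 4683/5000 ≈ 0.936600
step 4 [2y] bond c/2=3/80: DF=(823147/800000 − 3/80·(0.963600+0.939600+0.936600))/(1+3/80) = 8891/10000 ≈ 0.889100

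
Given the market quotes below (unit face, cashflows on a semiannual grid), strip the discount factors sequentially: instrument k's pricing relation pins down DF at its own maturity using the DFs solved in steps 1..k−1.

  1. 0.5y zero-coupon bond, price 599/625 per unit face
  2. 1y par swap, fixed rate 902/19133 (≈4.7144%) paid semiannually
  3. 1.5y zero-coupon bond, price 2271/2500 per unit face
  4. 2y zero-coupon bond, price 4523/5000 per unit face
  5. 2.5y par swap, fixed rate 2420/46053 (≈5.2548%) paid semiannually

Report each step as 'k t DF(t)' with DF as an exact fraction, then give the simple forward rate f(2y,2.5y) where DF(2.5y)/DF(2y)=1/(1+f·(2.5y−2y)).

1 1/2 599/625
2 1 9549/10000
3 3/2 2271/2500
4 2 4523/5000
5 5/2 879/1000
f(2y,2.5y) = ((4523/5000)/(879/1000) − 1)/(1/2) = 256/4395 ≈ 5.8248%

step 1 [0.5y] zero: DF = P = 599/625 ≈ 0.958400
step 2 [1y] swap r/2=451/19133: DF=(1 − 451/19133·(0.958400))/(1+451/19133) = 9549/10000 ≈ 0.954900
step 3 [1.5y] zero: DF = P = 2271/2500 ≈ 0.908400
step 4 [2y] zero: DF = P = 4523/5000 ≈ 0.904600
step 5 [2.5y] swap r/2=1210/46053: DF=(1 − 1210/46053·(0.958400+0.954900+0.908400+0.904600))/(1+1210/46053) = 879/1000 ≈ 0.879000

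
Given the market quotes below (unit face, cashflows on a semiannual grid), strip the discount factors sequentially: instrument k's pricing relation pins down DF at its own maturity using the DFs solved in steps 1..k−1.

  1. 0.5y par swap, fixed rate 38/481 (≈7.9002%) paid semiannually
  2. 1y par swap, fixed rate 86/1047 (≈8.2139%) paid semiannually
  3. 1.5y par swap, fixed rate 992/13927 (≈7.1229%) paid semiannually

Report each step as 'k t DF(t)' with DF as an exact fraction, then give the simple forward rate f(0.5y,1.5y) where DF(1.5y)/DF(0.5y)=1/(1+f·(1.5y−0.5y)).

1 1/2 481/500
2 1 4613/5000
3 3/2 563/625
f(0.5y,1.5y) = ((481/500)/(563/625) − 1)/(1) = 153/2252 ≈ 6.7940%

step 1 [0.5y] swap r/2=19/481: DF=(1 − 19/481·(0))/(1+19/481) = 481/500 ≈ 0.962000
step 2 [1y] swap r/2=43/1047: DF=(1 − 43/1047·(0.962000))/(1+43/1047) = 4613/5000 ≈ 0.922600
step 3 [1.5y] swap r/2=496/13927: DF=(1 − 496/13927·(0.962000+0.922600))/(1+496/13927) = 563/625 ≈ 0.900800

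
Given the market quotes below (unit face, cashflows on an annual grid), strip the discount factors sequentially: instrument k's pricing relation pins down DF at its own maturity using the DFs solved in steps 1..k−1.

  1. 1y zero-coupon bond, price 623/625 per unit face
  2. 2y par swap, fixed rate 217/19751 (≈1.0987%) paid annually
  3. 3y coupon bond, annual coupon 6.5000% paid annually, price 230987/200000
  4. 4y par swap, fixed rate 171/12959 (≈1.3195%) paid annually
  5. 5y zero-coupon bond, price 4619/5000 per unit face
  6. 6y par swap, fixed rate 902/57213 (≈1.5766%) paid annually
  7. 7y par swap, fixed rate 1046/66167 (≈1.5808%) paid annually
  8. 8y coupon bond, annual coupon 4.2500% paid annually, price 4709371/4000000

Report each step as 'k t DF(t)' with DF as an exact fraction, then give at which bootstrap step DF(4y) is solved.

step 1 [1y] zero: DF = P = 623/625 ≈ 0.996800
step 2 [2y] swap r/1=217/19751: DF=(1 − 217/19751·(0.996800))/(1+217/19751) = 9783/10000 ≈ 0.978300
step 3 [3y] bond c/1=13/200: DF=(230987/200000 − 13/200·(0.996800+0.978300))/(1+13/200) = 9639/10000 ≈ 0.963900
step 4 [4y] swap r/1=171/12959: DF=(1 − 171/12959·(0.996800+0.978300+0.963900))/(1+171/12959) = 9487/10000 ≈ 0.948700
step 5 [5y] zero: DF = P = 4619/5000 ≈ 0.923800
step 6 [6y] swap r/1=902/57213: DF=(1 − 902/57213·(0.996800+0.978300+0.963900+0.948700+0.923800))/(1+902/57213) = 4549/5000 ≈ 0.909800
step 7 [7y] swap r/1=1046/66167: DF=(1 − 1046/66167·(0.996800+0.978300+0.963900+0.948700+0.923800+0.909800))/(1+1046/66167) = 4477/5000 ≈ 0.895400
step 8 [8y] bond c/1=17/400: DF=(4709371/4000000 − 17/400·(0.996800+0.978300+0.963900+0.948700+0.923800+0.909800+0.895400))/(1+17/400) = 2149/2500 ≈ 0.859600

1 1 623/625
2 2 9783/10000
3 3 9639/10000
4 4 9487/10000
5 5 4619/5000
6 6 4549/5000
7 7 4477/5000
8 8 2149/2500
DF(4y) is solved at step 4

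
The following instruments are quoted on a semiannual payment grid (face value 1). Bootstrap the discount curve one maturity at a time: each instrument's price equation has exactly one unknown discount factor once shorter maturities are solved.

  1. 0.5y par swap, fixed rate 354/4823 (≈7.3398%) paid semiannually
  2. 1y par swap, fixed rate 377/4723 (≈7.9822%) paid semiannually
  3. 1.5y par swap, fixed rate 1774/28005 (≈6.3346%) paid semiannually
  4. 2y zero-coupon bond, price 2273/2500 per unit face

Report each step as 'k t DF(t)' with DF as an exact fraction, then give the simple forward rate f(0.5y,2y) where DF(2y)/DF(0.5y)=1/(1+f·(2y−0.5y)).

step 1 [0.5y] swap r/2=177/4823: DF=(1 − 177/4823·(0))/(1+177/4823) = 4823/5000 ≈ 0.964600
step 2 [1y] swap r/2=377/9446: DF=(1 − 377/9446·(0.964600))/(1+377/9446) = 4623/5000 ≈ 0.924600
step 3 [1.5y] swap r/2=887/28005: DF=(1 − 887/28005·(0.964600+0.924600))/(1+887/28005) = 9113/10000 ≈ 0.911300
step 4 [2y] zero: DF = P = 2273/2500 ≈ 0.909200

1 1/2 4823/5000
2 1 4623/5000
3 3/2 9113/10000
4 2 2273/2500
f(0.5y,2y) = ((4823/5000)/(2273/2500) − 1)/(3/2) = 277/6819 ≈ 4.0622%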